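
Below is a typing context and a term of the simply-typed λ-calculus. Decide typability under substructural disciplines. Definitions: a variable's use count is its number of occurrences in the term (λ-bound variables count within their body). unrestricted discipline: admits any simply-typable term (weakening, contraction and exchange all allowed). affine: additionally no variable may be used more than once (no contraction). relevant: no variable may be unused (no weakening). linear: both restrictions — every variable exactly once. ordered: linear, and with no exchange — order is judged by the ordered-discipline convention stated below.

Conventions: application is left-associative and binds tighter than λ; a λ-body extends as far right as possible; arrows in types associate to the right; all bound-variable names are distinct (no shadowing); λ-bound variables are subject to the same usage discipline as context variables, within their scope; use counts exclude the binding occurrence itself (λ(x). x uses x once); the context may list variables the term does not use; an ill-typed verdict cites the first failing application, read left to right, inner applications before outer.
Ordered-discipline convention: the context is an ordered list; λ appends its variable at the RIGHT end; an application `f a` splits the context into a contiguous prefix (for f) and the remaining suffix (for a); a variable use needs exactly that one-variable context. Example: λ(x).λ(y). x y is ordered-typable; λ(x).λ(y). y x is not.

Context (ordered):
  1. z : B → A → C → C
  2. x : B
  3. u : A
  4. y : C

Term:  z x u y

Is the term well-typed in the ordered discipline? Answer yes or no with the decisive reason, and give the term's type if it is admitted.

yes — z, x, u, y once each; derivable with no W/C/E; term : C
use counts: z ×1; x ×1; u ×1; y ×1
left-to-right use order: z, x, u, y
typing: well-typed — term : C
per-discipline verdicts: ordered ✓ | linear ✓ | affine ✓ | relevant ✓ | unrestricted ✓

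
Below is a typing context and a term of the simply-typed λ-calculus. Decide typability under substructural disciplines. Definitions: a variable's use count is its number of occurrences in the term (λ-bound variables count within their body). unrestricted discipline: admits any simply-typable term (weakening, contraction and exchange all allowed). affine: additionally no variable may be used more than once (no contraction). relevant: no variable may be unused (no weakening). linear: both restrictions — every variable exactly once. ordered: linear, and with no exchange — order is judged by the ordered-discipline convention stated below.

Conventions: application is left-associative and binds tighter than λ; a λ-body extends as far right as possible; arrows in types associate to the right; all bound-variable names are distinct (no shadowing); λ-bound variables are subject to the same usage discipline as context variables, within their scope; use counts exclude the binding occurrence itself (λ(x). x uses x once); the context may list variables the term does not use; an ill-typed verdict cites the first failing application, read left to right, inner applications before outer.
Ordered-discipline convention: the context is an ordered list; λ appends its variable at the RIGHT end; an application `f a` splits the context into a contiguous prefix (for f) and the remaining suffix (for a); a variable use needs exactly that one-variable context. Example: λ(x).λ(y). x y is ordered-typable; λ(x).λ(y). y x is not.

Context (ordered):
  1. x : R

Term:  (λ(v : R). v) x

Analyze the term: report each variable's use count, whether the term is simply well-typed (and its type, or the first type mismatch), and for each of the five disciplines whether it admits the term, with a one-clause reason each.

usage: x: 1, v [bound]: 1
left-to-right use order: v, x
typing: well-typed at R
ordered ✓ (single-use (x, v), ordered derivation ok)
linear ✓ (x, v: one use apiece)
affine ✓ (x, v: no repeats, contraction unneeded)
relevant ✓ (x, v: all used, weakening unneeded)
unrestricted ✓ (simply typable at R; W, C, E all held)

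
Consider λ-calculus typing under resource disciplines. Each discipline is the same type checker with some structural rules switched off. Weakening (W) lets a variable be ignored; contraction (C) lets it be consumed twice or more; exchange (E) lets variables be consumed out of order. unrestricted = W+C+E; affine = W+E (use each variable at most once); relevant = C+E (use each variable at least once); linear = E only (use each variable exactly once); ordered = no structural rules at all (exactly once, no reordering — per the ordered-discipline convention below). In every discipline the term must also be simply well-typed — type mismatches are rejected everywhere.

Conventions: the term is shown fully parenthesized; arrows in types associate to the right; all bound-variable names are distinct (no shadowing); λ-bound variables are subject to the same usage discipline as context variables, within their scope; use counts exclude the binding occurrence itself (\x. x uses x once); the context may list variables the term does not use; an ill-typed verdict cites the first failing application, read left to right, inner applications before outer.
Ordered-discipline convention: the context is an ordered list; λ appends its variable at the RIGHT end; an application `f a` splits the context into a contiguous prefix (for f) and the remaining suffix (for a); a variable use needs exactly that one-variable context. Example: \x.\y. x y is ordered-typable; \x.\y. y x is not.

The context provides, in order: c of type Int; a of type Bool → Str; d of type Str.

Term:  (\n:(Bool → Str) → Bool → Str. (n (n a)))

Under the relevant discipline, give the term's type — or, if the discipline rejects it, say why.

not well-typed under relevant — c, d never used (weakening)
variable uses: c: 0×; a: 1×; d: 0×; n (λ-bound): 2×
left-to-right use order: n, n, a
typing: the term checks, with type ((Bool → Str) → Bool → Str) → Bool → Str
per-discipline verdicts: ordered ✗; linear ✗; affine ✗; relevant ✗; unrestricted ✓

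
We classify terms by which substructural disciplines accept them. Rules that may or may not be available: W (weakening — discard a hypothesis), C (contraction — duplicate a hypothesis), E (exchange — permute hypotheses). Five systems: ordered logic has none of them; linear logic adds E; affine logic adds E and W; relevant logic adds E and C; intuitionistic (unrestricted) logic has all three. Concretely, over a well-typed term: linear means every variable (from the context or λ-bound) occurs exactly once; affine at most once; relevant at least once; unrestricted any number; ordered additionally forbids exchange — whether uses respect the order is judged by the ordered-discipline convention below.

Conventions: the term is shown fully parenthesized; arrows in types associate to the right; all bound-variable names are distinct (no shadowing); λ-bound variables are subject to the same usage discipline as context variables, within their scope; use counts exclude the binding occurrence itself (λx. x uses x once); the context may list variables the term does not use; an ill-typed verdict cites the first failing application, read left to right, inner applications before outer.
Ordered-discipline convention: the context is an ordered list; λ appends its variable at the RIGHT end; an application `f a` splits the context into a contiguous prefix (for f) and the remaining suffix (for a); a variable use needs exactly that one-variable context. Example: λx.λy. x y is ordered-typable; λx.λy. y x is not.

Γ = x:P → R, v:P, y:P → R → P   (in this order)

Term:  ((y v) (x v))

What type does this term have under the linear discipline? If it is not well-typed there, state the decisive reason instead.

not well-typed under linear — v ×2 used more than once (contraction)
usage: x: 1×, v: 2×, y: 1×
left-to-right use order: y, v, x, v
typing: well-typed — term : P
all disciplines: ordered ✗ · linear ✗ · affine ✗ · relevant ✓ · unrestricted ✓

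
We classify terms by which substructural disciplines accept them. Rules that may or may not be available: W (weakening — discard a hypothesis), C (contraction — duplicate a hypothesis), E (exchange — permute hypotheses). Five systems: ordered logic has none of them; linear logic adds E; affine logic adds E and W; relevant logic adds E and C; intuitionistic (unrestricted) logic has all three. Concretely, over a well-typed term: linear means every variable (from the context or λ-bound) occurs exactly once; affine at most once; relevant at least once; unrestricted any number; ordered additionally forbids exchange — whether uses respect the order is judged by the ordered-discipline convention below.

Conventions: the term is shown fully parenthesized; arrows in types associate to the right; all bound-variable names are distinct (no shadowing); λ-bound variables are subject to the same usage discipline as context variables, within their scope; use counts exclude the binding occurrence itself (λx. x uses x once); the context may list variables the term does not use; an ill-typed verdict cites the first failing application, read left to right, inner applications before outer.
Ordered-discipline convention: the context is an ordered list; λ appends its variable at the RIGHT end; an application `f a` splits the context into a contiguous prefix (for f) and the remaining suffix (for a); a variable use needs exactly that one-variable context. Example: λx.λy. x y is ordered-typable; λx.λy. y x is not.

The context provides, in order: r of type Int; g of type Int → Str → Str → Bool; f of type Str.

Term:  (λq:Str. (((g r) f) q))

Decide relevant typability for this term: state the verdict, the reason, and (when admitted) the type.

yes — none of r, g, f, q goes unused; term : Str → Bool
usage: r: 1; g: 1; f: 1; q (λ-bound): 1
use order (left to right): g, r, f, q
typing: well-typed at Str → Bool
across the five disciplines: ordered ✗, linear ✓, affine ✓, relevant ✓, unrestricted ✓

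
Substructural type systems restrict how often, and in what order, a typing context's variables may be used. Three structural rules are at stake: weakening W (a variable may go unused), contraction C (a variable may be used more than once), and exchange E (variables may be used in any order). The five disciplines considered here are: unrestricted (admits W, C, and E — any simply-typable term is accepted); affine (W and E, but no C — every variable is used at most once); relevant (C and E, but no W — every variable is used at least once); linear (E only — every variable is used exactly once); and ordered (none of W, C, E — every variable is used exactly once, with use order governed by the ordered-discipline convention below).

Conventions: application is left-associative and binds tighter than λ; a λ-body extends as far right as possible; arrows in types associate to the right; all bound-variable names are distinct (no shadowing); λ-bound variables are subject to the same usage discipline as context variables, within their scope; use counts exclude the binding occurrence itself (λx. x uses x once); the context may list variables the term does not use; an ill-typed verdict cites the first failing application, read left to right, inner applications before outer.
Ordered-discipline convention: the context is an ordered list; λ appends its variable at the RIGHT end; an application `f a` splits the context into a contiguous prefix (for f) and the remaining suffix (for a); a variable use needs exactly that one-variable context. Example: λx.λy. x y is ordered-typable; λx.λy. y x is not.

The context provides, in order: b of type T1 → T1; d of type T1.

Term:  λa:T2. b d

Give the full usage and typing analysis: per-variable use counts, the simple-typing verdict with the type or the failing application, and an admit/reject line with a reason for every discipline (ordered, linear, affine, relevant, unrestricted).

counts: b: 1×, d: 1×, a (bound): 0×
uses in reading order: b, d
typing: well-typed at T2 → T1
ordered: ✗, needs weakening: a unused
linear: ✗, needs weakening: a unused
affine: ✓, no duplicate uses among b, d, a
relevant: ✗, needs weakening: a unused
unrestricted: ✓, well-typed at T2 → T1; no restrictions here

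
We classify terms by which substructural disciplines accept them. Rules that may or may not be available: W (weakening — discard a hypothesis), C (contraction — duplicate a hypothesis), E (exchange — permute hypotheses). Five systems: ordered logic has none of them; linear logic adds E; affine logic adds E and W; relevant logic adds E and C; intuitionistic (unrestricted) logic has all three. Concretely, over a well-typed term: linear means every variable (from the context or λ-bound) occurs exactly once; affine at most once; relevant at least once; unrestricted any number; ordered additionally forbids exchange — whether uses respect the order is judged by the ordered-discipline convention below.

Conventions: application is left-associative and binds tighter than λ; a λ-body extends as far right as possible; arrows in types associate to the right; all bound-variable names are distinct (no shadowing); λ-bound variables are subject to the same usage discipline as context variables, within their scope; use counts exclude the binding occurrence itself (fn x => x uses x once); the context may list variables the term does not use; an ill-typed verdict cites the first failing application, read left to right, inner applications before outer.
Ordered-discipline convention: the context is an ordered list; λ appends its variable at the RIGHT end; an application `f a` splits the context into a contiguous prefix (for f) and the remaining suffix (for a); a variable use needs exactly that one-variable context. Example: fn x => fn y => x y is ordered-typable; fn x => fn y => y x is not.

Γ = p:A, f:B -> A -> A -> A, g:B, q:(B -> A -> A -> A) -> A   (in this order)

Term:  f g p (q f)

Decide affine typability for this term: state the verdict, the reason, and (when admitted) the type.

no — uses contraction: f ×2
variable uses: p ×1, f ×2, g ×1, q ×1
uses in reading order: f, g, p, q, f
typing: the term checks, with type A
across the five disciplines: ordered ✗ · linear ✗ · affine ✗ · relevant ✓ · unrestricted ✓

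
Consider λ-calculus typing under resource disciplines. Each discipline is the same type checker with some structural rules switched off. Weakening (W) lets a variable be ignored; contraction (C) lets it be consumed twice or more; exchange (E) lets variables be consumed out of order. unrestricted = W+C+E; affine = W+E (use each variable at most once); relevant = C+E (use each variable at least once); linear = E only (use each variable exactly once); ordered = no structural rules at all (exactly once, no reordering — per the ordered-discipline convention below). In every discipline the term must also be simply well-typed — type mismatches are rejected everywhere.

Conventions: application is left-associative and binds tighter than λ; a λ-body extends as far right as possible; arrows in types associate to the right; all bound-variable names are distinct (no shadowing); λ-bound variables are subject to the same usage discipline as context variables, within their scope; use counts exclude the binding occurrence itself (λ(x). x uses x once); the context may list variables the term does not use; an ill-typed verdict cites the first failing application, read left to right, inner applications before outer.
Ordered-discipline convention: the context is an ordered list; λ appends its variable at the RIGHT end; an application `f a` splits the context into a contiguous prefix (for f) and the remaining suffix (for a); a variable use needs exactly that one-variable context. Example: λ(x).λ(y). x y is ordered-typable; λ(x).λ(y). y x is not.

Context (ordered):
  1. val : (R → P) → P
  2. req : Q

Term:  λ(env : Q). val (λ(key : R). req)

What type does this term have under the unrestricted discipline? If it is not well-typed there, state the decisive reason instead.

not well-typed under unrestricted — fails simple typing
variable uses: val=1, req=1, env [bound]=0, key [bound]=0
use order (left to right): val, req
typing: ill-typed: an application expects R → P but receives R → Q
summary: ordered ✗ · linear ✗ · affine ✗ · relevant ✗ · unrestricted ✗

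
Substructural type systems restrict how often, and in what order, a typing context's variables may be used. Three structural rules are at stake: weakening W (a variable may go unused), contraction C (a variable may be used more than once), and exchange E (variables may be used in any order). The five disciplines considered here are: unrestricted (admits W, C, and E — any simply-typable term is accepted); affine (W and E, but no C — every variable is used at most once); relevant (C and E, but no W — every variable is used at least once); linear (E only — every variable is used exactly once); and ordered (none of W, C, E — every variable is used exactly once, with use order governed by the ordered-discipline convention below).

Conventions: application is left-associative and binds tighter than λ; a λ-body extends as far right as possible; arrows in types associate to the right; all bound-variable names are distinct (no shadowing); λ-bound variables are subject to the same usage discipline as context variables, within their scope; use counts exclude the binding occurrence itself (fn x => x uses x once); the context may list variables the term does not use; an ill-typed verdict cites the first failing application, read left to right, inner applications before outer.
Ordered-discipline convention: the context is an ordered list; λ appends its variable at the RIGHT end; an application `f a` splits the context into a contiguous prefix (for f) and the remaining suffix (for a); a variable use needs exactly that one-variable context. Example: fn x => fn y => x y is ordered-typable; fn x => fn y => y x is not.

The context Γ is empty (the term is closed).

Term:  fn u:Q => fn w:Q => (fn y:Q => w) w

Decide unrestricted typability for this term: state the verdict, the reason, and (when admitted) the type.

yes — typability at Q -> Q -> Q is all that's needed; term : Q -> Q -> Q
counts: u (λ-bound): 0×, w (λ-bound): 2×, y (λ-bound): 0×
uses in reading order: w, w
typing: well-typed at Q -> Q -> Q
per-discipline verdicts: ordered ✗, linear ✗, affine ✗, relevant ✗, unrestricted ✓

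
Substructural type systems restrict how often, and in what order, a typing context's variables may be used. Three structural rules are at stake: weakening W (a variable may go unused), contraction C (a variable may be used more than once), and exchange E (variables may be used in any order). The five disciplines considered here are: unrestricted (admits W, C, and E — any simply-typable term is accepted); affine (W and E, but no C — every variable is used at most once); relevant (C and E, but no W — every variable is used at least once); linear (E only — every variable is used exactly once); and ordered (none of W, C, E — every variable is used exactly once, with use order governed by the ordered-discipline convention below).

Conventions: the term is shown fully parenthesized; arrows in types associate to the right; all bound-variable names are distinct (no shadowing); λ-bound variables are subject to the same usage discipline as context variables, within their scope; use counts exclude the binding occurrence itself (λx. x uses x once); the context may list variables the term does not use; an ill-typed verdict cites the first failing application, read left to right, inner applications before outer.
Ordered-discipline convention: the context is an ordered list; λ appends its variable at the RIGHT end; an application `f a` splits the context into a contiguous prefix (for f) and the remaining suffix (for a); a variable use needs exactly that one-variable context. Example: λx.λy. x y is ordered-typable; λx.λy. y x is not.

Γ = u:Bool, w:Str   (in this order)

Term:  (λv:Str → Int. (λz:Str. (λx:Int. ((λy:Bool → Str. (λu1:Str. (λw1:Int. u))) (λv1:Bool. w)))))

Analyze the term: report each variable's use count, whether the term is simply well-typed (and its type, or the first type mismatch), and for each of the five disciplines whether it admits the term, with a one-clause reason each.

use counts: u: 1, w: 1, v [bound]: 0, z [bound]: 0, x [bound]: 0, y [bound]: 0, u1 [bound]: 0, w1 [bound]: 0, v1 [bound]: 0
use order (left to right): u, w
typing: well-typed — term : (Str → Int) → Str → Int → Str → Int → Bool
ordered ✗ (unused: v, z, x, y, u1, w1, v1 — weakening required)
linear ✗ (unused: v, z, x, y, u1, w1, v1 — weakening required)
affine ✓ (no duplicate uses among u, w, v, z, x, y, u1, w1, v1)
relevant ✗ (unused: v, z, x, y, u1, w1, v1 — weakening required)
unrestricted ✓ (typability at (Str → Int) → Str → Int → Str → Int → Bool is all that's needed)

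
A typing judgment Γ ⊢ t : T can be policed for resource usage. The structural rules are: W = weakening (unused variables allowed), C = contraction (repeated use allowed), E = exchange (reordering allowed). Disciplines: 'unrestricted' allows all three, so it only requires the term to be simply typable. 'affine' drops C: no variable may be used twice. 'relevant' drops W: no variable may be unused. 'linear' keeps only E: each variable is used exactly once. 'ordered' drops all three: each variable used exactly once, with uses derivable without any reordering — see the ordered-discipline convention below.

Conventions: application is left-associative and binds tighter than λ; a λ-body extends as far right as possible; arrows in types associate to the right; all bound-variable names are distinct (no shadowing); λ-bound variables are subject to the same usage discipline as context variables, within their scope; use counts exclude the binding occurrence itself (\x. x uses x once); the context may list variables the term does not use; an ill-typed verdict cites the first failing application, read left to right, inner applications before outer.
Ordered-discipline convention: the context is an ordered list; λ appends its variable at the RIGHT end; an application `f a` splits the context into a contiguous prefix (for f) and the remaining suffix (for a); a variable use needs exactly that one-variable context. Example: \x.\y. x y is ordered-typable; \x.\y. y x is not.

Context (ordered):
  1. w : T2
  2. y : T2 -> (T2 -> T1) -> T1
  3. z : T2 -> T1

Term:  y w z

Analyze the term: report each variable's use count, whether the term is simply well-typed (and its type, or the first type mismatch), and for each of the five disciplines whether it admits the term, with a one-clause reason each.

usage: w: 1; y: 1; z: 1
uses in reading order: y, w, z
typing: ✓ — T1
ordered: ✗ — no contiguous prefix/suffix split fits y, w, z
linear: ✓ — w, y, z: one use apiece
affine: ✓ — none of w, y, z used more than once
relevant: ✓ — w, y, z: all used, weakening unneeded
unrestricted: ✓ — simply typable at T1; W, C, E all held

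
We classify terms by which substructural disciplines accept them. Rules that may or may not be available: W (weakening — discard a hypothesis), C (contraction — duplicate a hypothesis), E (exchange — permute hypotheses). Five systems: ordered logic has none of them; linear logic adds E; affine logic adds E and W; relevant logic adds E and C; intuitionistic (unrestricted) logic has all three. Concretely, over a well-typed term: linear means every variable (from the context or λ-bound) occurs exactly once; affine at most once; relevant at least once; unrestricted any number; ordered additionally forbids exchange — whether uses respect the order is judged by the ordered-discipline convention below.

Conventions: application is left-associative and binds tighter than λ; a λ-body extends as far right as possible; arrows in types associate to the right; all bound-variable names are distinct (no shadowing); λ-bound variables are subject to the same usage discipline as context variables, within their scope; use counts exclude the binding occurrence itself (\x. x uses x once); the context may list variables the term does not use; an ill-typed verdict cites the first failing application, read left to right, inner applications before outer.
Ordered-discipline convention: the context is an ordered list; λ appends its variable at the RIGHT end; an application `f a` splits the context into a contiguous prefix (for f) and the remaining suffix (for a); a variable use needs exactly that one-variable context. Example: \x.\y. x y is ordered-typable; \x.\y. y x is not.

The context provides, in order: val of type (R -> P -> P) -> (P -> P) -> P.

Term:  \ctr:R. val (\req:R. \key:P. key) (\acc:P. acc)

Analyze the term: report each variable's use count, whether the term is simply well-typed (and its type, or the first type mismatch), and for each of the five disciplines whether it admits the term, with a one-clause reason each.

use counts: val ×1; ctr [bound] ×0; req [bound] ×0; key [bound] ×1; acc [bound] ×1
uses in reading order: val, key, acc
typing: the term checks, with type R -> P
ordered: ✗ — unused: ctr, req — weakening required
linear: ✗ — unused: ctr, req — weakening required
affine: ✓ — val, ctr, req, key, acc: no repeats, contraction unneeded
relevant: ✗ — unused: ctr, req — weakening required
unrestricted: ✓ — simply typable at R -> P; W, C, E all held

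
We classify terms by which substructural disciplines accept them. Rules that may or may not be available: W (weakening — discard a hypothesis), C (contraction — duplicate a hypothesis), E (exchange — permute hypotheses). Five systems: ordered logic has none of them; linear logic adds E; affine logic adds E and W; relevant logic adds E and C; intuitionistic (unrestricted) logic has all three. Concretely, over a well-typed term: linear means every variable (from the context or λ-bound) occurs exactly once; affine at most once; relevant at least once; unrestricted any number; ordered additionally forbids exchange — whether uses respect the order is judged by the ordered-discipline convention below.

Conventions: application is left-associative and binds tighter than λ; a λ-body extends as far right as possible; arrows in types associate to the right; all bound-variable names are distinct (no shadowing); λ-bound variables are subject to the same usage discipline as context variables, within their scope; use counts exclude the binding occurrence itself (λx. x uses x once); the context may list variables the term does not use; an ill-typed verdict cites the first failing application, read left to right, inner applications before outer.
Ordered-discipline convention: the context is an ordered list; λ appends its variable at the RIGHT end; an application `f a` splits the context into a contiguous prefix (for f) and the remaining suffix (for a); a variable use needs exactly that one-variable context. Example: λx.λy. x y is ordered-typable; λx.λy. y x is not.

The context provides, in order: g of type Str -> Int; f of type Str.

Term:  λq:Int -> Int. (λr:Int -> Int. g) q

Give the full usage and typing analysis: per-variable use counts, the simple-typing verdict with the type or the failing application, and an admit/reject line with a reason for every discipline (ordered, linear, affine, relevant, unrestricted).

use counts: g ×1; f ×0; q (λ-bound) ×1; r (λ-bound) ×0
uses in reading order: g, q
typing: well-typed — term : (Int -> Int) -> Str -> Int
ordered ✗ (f, r left unused)
linear ✗ (f, r left unused)
affine ✓ (g, f, q, r: no repeats, contraction unneeded)
relevant ✗ (f, r left unused)
unrestricted ✓ (simply typable at (Int -> Int) -> Str -> Int; W, C, E all held)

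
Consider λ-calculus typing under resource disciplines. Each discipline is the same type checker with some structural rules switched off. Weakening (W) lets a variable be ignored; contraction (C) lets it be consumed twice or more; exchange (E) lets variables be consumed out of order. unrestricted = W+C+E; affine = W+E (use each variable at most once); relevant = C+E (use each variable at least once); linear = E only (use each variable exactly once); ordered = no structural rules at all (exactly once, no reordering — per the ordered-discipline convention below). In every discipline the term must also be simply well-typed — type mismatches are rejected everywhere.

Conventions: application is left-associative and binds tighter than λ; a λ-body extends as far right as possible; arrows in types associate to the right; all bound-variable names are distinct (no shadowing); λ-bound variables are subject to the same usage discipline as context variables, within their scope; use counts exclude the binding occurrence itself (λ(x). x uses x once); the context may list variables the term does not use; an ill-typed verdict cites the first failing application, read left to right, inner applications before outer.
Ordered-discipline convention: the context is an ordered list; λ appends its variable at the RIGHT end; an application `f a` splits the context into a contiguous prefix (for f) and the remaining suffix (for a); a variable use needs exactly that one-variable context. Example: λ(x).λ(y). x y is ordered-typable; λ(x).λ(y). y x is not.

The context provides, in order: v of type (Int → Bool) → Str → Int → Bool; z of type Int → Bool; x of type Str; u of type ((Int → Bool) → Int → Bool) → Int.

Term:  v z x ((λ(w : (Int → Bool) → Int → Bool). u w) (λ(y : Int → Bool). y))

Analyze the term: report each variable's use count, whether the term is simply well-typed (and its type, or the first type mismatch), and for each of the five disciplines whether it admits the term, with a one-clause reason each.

use counts: v=1, z=1, x=1, u=1, w [bound]=1, y [bound]=1
uses in reading order: v, z, x, u, w, y
typing: well-typed — term : Bool
ordered: ✓, single-use (v, z, x, u, w, y), ordered derivation ok
linear: ✓, exactly-once usage across v, z, x, u, w, y
affine: ✓, v, z, x, u, w, y: no repeats, contraction unneeded
relevant: ✓, at least one use each (v, z, x, u, w, y)
unrestricted: ✓, typability at Bool is all that's needed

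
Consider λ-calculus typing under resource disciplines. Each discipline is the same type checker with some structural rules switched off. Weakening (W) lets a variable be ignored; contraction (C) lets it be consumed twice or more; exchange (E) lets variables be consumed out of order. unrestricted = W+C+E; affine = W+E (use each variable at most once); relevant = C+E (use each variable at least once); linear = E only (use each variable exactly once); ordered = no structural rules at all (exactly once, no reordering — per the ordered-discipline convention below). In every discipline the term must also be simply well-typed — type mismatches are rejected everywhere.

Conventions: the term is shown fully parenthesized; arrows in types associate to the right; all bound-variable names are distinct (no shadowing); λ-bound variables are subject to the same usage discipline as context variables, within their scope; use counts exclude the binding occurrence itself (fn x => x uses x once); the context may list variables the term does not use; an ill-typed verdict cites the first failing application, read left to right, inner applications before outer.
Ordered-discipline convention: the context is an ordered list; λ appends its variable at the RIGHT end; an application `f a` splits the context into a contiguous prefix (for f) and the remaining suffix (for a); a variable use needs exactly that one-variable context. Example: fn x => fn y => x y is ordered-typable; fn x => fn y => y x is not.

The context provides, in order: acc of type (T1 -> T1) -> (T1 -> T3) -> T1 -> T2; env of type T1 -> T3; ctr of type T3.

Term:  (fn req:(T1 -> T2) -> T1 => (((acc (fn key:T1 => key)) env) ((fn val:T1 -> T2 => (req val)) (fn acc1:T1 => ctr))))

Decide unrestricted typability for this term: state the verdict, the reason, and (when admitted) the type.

no — fails simple typing
variable uses: acc ×1; env ×1; ctr ×1; req (bound) ×1; key (bound) ×1; val (bound) ×1; acc1 (bound) ×0
uses in reading order: acc, key, env, req, val, ctr
typing: ill-typed: a function awaiting T1 -> T2 gets T1 -> T3
per-discipline verdicts: ordered ✗; linear ✗; affine ✗; relevant ✗; unrestricted ✗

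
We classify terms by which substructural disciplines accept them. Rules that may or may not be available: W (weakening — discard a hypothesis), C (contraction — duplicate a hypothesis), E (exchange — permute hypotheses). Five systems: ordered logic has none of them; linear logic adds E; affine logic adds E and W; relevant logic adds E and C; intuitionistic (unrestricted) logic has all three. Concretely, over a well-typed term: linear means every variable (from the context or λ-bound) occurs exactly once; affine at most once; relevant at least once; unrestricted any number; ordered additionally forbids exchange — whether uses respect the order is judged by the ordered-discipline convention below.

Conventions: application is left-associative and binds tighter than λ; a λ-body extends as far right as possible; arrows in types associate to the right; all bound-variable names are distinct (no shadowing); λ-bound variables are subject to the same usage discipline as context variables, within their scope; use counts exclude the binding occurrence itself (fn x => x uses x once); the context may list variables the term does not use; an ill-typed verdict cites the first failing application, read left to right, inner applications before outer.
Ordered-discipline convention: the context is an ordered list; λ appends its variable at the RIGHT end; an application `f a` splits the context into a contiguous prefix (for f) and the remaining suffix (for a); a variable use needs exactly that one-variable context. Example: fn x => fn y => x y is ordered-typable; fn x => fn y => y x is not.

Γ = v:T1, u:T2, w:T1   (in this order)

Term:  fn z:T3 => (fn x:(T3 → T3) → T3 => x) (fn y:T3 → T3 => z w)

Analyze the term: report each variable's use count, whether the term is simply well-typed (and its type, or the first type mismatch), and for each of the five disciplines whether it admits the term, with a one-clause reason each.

use counts: v=0; u=0; w=1; z [bound]=1; x [bound]=1; y [bound]=0
left-to-right use order: x, z, w
typing: ill-typed: applying a non-function (T3)
ordered: ✗, the type mismatch rejects it
linear: ✗, not simply typable
affine: ✗, fails simple typing
relevant: ✗, a type mismatch blocks all five
unrestricted: ✗, the type mismatch rejects it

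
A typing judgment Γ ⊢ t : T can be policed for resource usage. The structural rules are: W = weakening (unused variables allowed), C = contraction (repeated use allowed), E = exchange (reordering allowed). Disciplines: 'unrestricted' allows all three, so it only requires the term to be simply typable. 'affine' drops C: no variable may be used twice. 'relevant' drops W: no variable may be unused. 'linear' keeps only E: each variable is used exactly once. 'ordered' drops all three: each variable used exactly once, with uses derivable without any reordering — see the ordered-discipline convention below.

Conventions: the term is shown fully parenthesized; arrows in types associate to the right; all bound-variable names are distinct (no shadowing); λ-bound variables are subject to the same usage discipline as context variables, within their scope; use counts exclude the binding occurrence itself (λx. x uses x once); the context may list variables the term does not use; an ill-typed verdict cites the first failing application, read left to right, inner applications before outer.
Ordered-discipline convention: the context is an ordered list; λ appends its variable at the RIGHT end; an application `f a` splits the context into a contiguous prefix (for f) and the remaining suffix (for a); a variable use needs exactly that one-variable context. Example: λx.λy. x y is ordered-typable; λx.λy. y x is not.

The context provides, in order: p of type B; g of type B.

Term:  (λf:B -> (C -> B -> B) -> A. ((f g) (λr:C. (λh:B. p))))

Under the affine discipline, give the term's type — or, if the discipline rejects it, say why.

term : (B -> (C -> B -> B) -> A) -> A
counts: p: 1, g: 1, f [bound]: 1, r [bound]: 0, h [bound]: 0
uses in reading order: f, g, p
typing: the term checks, with type (B -> (C -> B -> B) -> A) -> A
per-discipline verdicts: ordered ✗ · linear ✗ · affine ✓ · relevant ✗ · unrestricted ✓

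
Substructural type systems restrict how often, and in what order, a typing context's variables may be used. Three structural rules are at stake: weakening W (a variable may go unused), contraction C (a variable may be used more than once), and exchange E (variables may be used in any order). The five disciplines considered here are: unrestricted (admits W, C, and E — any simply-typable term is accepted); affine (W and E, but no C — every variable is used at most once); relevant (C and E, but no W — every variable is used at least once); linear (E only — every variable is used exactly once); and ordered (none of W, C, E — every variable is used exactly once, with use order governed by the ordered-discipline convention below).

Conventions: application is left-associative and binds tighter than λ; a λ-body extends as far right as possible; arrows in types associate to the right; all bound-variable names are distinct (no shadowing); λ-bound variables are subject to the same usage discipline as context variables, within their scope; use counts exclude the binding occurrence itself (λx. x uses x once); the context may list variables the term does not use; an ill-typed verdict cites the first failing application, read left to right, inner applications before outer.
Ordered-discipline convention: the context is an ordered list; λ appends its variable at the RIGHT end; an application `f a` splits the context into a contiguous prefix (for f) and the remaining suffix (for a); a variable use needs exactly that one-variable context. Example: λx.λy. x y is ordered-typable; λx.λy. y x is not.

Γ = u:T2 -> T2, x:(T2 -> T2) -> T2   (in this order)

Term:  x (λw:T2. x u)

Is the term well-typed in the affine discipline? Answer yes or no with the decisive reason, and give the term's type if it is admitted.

no — repeated use of x ×2
usage: u ×1, x ×2, w (bound) ×0
uses in reading order: x, x, u
typing: well-typed — term : T2
summary: ordered ✗ · linear ✗ · affine ✗ · relevant ✗ · unrestricted ✓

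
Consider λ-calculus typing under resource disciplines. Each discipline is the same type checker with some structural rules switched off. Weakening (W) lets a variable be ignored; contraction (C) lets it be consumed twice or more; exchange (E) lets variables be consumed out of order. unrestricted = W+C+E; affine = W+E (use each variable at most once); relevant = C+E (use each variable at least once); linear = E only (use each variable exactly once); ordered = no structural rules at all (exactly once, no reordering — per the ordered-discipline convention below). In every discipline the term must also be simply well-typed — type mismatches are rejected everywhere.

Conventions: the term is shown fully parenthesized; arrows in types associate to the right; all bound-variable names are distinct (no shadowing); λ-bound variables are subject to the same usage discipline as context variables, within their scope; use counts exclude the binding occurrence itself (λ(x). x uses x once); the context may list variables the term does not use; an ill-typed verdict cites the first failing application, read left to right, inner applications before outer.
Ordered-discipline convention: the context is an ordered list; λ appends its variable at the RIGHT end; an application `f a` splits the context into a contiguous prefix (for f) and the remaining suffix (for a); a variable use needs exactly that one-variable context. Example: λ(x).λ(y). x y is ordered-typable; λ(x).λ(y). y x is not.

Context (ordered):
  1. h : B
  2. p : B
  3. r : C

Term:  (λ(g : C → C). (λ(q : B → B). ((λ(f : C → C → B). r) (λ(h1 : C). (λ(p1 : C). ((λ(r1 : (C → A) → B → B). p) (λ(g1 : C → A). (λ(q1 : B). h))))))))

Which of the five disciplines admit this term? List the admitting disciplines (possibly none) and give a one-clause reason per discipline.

admitted in: affine, unrestricted
use counts: h: 1, p: 1, r: 1, g (bound): 0, q (bound): 0, f (bound): 0, h1 (bound): 0, p1 (bound): 0, r1 (bound): 0, g1 (bound): 0, q1 (bound): 0
left-to-right use order: r, p, h
typing: well-typed at (C → C) → (B → B) → C
ordered: ✗, g, q, f, h1, p1, r1, g1, q1 never used (weakening)
linear: ✗, g, q, f, h1, p1, r1, g1, q1 never used (weakening)
affine: ✓, at most one use each (h, p, r, g, q, f, h1, p1, r1, g1, q1)
relevant: ✗, g, q, f, h1, p1, r1, g1, q1 never used (weakening)
unrestricted: ✓, simply typable at (C → C) → (B → B) → C; W, C, E all held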